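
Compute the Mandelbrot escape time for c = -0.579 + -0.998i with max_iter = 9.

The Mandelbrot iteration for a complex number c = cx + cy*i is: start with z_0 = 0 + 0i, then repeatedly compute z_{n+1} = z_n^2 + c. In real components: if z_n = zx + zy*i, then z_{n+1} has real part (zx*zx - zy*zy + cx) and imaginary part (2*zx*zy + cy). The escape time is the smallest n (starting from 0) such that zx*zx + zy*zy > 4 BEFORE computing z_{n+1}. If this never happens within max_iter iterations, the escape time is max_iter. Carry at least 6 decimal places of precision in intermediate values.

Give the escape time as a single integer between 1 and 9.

z_0 = 0 + 0i, c = -0.5790 + -0.9980i
Iter 1: z = -0.5790 + -0.9980i, |z|^2 = 1.3312
Iter 2: z = -1.2398 + 0.1577i, |z|^2 = 1.5619
Iter 3: z = 0.9331 + -1.3890i, |z|^2 = 2.8000
Iter 4: z = -1.6375 + -3.5903i, |z|^2 = 15.5713
Escaped at iteration 4

Answer: 4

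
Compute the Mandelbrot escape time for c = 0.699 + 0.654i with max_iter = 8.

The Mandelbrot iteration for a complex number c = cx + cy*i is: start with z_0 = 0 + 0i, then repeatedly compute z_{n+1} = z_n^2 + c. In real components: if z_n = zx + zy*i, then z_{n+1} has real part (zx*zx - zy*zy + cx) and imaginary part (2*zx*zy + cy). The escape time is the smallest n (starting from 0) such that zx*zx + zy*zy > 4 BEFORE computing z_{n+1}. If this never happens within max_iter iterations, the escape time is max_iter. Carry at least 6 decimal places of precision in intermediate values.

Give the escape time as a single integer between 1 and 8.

z_0 = 0 + 0i, c = 0.6990 + 0.6540i
Iter 1: z = 0.6990 + 0.6540i, |z|^2 = 0.9163
Iter 2: z = 0.7599 + 1.5683i, |z|^2 = 3.0370
Iter 3: z = -1.1831 + 3.0374i, |z|^2 = 10.6258
Escaped at iteration 3

Answer: 3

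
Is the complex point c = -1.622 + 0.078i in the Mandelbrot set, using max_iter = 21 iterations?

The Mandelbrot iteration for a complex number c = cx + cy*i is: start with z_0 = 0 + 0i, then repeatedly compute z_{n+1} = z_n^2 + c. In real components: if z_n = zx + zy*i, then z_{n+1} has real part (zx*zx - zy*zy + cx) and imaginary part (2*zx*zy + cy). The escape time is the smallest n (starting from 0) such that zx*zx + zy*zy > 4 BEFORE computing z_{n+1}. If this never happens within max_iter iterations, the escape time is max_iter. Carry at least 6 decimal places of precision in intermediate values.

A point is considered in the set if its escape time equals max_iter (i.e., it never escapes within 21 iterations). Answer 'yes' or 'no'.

z_0 = 0 + 0i, c = -1.6220 + 0.0780i
Iter 1: z = -1.6220 + 0.0780i, |z|^2 = 2.6370
Iter 2: z = 1.0028 + -0.1750i, |z|^2 = 1.0362
Iter 3: z = -0.6470 + -0.2730i, |z|^2 = 0.4932
Iter 4: z = -1.2779 + 0.4313i, |z|^2 = 1.8191
Iter 5: z = -0.1750 + -1.0244i, |z|^2 = 1.0800
Iter 6: z = -2.6408 + 0.4365i, |z|^2 = 7.1644
Escaped at iteration 6

Answer: no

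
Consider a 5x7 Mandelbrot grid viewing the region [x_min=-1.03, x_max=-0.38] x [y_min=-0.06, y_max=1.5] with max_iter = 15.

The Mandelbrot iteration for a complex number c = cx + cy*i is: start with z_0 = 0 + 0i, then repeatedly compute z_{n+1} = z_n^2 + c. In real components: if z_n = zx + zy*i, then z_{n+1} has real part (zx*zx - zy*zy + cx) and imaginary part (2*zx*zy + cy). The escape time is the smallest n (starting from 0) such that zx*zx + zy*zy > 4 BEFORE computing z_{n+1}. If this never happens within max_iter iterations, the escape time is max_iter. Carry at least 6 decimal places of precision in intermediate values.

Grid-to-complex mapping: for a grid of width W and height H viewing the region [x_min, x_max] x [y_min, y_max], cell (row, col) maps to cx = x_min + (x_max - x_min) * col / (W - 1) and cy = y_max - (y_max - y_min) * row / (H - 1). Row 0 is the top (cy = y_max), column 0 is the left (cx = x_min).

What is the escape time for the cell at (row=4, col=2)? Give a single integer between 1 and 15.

z_0 = 0 + 0i, c = -0.7050 + 0.4600i
Iter 1: z = -0.7050 + 0.4600i, |z|^2 = 0.7086
Iter 2: z = -0.4196 + -0.1886i, |z|^2 = 0.2116
Iter 3: z = -0.5645 + 0.6183i, |z|^2 = 0.7009
Iter 4: z = -0.7686 + -0.2381i, |z|^2 = 0.6474
Iter 5: z = -0.1710 + 0.8259i, |z|^2 = 0.7114
Iter 6: z = -1.3579 + 0.1776i, |z|^2 = 1.8754
Iter 7: z = 1.1074 + -0.0222i, |z|^2 = 1.2268
Iter 8: z = 0.5208 + 0.4108i, |z|^2 = 0.4399
Iter 9: z = -0.6026 + 0.8878i, |z|^2 = 1.1513
Iter 10: z = -1.1302 + -0.6099i, |z|^2 = 1.6494
Iter 11: z = 0.2003 + 1.8387i, |z|^2 = 3.4211
Iter 12: z = -4.0458 + 1.1967i, |z|^2 = 17.8007
Escaped at iteration 12

Answer: 12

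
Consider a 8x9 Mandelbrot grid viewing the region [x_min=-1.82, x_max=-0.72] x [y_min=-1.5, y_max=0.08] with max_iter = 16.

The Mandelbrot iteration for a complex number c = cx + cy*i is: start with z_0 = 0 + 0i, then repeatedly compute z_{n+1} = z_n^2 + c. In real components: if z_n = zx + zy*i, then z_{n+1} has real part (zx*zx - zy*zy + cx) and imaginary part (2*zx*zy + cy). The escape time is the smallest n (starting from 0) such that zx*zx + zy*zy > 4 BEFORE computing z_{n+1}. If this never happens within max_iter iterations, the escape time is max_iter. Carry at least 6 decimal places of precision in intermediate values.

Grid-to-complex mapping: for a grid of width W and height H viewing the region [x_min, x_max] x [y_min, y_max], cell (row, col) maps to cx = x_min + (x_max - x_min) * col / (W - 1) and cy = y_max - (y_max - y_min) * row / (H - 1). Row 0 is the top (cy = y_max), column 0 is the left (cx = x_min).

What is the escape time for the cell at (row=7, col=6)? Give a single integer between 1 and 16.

z_0 = 0 + 0i, c = -0.8771 + -1.3025i
Iter 1: z = -0.8771 + -1.3025i, |z|^2 = 2.4659
Iter 2: z = -1.8043 + 0.9825i, |z|^2 = 4.2206
Escaped at iteration 2

Answer: 2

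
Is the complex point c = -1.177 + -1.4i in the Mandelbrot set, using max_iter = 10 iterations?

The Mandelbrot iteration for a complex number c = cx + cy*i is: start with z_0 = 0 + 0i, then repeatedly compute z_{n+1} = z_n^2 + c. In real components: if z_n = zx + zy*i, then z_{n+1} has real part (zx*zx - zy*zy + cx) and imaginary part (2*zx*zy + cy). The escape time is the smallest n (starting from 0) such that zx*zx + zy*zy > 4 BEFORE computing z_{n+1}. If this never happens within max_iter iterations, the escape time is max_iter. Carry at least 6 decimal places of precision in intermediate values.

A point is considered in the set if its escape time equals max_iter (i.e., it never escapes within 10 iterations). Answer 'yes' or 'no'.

z_0 = 0 + 0i, c = -1.1770 + -1.4000i
Iter 1: z = -1.1770 + -1.4000i, |z|^2 = 3.3453
Iter 2: z = -1.7517 + 1.8956i, |z|^2 = 6.6617
Escaped at iteration 2

Answer: no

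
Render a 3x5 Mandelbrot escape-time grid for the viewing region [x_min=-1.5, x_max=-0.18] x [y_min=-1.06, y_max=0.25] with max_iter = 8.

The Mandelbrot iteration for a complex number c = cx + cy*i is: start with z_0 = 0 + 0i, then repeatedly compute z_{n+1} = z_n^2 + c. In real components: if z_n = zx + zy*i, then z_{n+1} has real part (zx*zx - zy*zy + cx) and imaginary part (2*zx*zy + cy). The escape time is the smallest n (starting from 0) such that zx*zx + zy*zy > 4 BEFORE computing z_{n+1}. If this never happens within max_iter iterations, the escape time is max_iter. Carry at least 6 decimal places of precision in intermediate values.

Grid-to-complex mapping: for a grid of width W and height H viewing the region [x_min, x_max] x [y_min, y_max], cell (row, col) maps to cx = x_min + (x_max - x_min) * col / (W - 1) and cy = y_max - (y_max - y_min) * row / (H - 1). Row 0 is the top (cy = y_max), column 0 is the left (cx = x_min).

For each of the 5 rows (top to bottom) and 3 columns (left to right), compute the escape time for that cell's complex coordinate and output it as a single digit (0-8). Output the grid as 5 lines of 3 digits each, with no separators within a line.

(row=0, col=0): c = -1.5000 + 0.2500i → escape time 5
(row=0, col=1): c = -0.8400 + 0.2500i → escape time 8
(row=0, col=2): c = -0.1800 + 0.2500i → escape time 8
(row=1, col=0): c = -1.5000 + -0.0775i → escape time 7
(row=1, col=1): c = -0.8400 + -0.0775i → escape time 8
(row=1, col=2): c = -0.1800 + -0.0775i → escape time 8
(row=2, col=0): c = -1.5000 + -0.4050i → escape time 4
(row=2, col=1): c = -0.8400 + -0.4050i → escape time 7
(row=2, col=2): c = -0.1800 + -0.4050i → escape time 8
(row=3, col=0): c = -1.5000 + -0.7325i → escape time 3
(row=3, col=1): c = -0.8400 + -0.7325i → escape time 4
(row=3, col=2): c = -0.1800 + -0.7325i → escape time 8
(row=4, col=0): c = -1.5000 + -1.0600i → escape time 2
(row=4, col=1): c = -0.8400 + -1.0600i → escape time 3
(row=4, col=2): c = -0.1800 + -1.0600i → escape time 8

Answer: 588
788
478
348
238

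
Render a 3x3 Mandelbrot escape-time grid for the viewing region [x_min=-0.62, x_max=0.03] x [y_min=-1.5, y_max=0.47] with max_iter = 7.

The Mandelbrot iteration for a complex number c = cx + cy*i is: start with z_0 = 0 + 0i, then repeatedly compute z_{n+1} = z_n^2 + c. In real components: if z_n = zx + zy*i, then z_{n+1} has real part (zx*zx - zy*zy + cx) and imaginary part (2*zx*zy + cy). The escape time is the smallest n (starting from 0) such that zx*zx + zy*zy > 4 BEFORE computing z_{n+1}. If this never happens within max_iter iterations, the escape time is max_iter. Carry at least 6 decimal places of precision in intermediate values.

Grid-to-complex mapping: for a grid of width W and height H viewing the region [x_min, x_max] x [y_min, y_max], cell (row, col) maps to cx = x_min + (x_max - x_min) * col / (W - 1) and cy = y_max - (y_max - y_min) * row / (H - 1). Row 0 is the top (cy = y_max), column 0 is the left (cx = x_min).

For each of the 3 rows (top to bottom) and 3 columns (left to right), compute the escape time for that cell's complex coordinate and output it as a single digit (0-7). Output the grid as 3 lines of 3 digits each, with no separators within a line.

(row=0, col=0): c = -0.6200 + 0.4700i → escape time 7
(row=0, col=1): c = -0.2950 + 0.4700i → escape time 7
(row=0, col=2): c = 0.0300 + 0.4700i → escape time 7
(row=1, col=0): c = -0.6200 + -0.5150i → escape time 7
(row=1, col=1): c = -0.2950 + -0.5150i → escape time 7
(row=1, col=2): c = 0.0300 + -0.5150i → escape time 7
(row=2, col=0): c = -0.6200 + -1.5000i → escape time 2
(row=2, col=1): c = -0.2950 + -1.5000i → escape time 2
(row=2, col=2): c = 0.0300 + -1.5000i → escape time 2

Answer: 777
777
222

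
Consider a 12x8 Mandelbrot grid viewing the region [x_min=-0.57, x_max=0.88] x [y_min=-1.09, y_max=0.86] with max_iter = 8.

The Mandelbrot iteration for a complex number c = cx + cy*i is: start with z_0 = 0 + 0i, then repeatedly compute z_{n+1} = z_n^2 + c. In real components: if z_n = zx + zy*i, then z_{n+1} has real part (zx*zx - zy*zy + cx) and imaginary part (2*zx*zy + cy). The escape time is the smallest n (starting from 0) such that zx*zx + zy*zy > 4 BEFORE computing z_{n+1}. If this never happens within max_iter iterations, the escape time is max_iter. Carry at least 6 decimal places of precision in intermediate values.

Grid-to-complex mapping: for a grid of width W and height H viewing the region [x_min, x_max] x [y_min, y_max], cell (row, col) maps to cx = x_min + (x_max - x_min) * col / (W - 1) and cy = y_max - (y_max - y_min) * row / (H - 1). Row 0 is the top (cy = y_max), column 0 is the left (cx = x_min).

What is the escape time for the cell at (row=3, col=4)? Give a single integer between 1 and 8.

z_0 = 0 + 0i, c = -0.0427 + 0.0243i
Iter 1: z = -0.0427 + 0.0243i, |z|^2 = 0.0024
Iter 2: z = -0.0415 + 0.0222i, |z|^2 = 0.0022
Iter 3: z = -0.0415 + 0.0224i, |z|^2 = 0.0022
Iter 4: z = -0.0415 + 0.0224i, |z|^2 = 0.0022
Iter 5: z = -0.0415 + 0.0224i, |z|^2 = 0.0022
Iter 6: z = -0.0415 + 0.0224i, |z|^2 = 0.0022
Iter 7: z = -0.0415 + 0.0224i, |z|^2 = 0.0022

Answer: 8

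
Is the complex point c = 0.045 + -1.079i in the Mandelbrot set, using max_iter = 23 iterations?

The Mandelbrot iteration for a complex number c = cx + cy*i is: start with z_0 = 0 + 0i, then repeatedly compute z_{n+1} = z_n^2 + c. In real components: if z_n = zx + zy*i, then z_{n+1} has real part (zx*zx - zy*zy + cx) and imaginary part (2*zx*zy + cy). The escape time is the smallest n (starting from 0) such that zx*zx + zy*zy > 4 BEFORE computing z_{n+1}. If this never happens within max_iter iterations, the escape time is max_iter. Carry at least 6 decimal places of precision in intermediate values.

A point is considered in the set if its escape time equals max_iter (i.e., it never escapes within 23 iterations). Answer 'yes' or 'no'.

Answer: no

Derivation:
z_0 = 0 + 0i, c = 0.0450 + -1.0790i
Iter 1: z = 0.0450 + -1.0790i, |z|^2 = 1.1663
Iter 2: z = -1.1172 + -1.1761i, |z|^2 = 2.6314
Iter 3: z = -0.0901 + 1.5489i, |z|^2 = 2.4073
Iter 4: z = -2.3461 + -1.3580i, |z|^2 = 7.3483
Escaped at iteration 4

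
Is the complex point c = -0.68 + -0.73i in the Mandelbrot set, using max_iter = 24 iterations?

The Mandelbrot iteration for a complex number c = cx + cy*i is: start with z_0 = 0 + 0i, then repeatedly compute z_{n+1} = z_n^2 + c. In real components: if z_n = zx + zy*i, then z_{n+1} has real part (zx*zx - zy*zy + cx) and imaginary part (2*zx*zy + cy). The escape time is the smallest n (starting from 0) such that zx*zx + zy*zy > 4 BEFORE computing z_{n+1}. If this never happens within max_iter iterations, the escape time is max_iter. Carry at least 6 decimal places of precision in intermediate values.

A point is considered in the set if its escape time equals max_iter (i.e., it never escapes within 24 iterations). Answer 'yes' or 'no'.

Answer: no

Derivation:
z_0 = 0 + 0i, c = -0.6800 + -0.7300i
Iter 1: z = -0.6800 + -0.7300i, |z|^2 = 0.9953
Iter 2: z = -0.7505 + 0.2628i, |z|^2 = 0.6323
Iter 3: z = -0.1858 + -1.1245i, |z|^2 = 1.2989
Iter 4: z = -1.9099 + -0.3121i, |z|^2 = 3.7451
Iter 5: z = 2.8703 + 0.4622i, |z|^2 = 8.4521
Escaped at iteration 5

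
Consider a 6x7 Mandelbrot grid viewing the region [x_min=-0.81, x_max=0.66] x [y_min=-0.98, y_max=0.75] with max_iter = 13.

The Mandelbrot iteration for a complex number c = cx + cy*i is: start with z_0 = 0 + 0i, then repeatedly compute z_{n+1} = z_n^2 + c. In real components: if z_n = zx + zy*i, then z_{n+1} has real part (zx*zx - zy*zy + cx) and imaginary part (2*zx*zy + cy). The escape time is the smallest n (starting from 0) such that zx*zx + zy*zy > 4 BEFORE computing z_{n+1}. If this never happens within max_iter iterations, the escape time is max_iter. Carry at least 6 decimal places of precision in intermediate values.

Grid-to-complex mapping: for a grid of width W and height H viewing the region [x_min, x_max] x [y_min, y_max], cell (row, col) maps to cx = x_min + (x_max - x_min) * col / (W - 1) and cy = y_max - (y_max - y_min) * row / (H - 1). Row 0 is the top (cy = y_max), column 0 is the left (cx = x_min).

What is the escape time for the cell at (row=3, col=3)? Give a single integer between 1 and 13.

Answer: 13

Derivation:
z_0 = 0 + 0i, c = 0.0720 + -0.1150i
Iter 1: z = 0.0720 + -0.1150i, |z|^2 = 0.0184
Iter 2: z = 0.0640 + -0.1316i, |z|^2 = 0.0214
Iter 3: z = 0.0588 + -0.1318i, |z|^2 = 0.0208
Iter 4: z = 0.0581 + -0.1305i, |z|^2 = 0.0204
Iter 5: z = 0.0583 + -0.1302i, |z|^2 = 0.0203
Iter 6: z = 0.0585 + -0.1302i, |z|^2 = 0.0204
Iter 7: z = 0.0585 + -0.1302i, |z|^2 = 0.0204
Iter 8: z = 0.0585 + -0.1302i, |z|^2 = 0.0204
Iter 9: z = 0.0585 + -0.1302i, |z|^2 = 0.0204
Iter 10: z = 0.0585 + -0.1302i, |z|^2 = 0.0204
Iter 11: z = 0.0585 + -0.1302i, |z|^2 = 0.0204
Iter 12: z = 0.0585 + -0.1302i, |z|^2 = 0.0204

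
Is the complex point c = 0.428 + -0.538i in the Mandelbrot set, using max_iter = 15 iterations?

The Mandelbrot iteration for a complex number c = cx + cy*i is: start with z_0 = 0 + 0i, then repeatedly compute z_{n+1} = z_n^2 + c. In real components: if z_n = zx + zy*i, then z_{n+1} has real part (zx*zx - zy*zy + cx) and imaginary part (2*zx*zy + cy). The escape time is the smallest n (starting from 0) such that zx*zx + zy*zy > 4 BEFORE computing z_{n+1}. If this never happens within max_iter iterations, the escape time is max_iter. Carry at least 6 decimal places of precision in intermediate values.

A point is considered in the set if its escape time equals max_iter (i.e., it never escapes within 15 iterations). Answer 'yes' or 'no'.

Answer: no

Derivation:
z_0 = 0 + 0i, c = 0.4280 + -0.5380i
Iter 1: z = 0.4280 + -0.5380i, |z|^2 = 0.4726
Iter 2: z = 0.3217 + -0.9985i, |z|^2 = 1.1006
Iter 3: z = -0.4655 + -1.1805i, |z|^2 = 1.6104
Iter 4: z = -0.7489 + 0.5612i, |z|^2 = 0.8758
Iter 5: z = 0.6740 + -1.3786i, |z|^2 = 2.3547
Iter 6: z = -1.0182 + -2.3962i, |z|^2 = 6.7786
Escaped at iteration 6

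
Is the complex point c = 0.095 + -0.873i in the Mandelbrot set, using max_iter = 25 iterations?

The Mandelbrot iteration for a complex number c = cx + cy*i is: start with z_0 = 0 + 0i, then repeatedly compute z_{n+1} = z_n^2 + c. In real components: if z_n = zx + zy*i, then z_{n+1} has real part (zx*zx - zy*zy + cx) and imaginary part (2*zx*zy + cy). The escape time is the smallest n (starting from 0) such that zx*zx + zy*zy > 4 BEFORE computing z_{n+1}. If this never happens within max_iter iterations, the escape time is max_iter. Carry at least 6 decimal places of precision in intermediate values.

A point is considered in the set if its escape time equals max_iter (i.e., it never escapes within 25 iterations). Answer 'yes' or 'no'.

Answer: no

Derivation:
z_0 = 0 + 0i, c = 0.0950 + -0.8730i
Iter 1: z = 0.0950 + -0.8730i, |z|^2 = 0.7712
Iter 2: z = -0.6581 + -1.0389i, |z|^2 = 1.5124
Iter 3: z = -0.5512 + 0.4944i, |z|^2 = 0.5482
Iter 4: z = 0.1544 + -1.4179i, |z|^2 = 2.0344
Iter 5: z = -1.8917 + -1.3108i, |z|^2 = 5.2968
Escaped at iteration 5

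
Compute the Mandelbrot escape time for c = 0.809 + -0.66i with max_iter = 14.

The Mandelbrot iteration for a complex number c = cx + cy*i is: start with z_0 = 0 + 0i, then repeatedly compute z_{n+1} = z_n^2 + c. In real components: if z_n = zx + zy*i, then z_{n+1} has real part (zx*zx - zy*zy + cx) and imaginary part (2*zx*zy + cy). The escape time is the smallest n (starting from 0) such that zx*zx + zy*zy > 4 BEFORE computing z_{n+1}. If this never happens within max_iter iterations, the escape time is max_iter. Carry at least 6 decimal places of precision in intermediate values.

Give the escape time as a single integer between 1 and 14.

Answer: 2

Derivation:
z_0 = 0 + 0i, c = 0.8090 + -0.6600i
Iter 1: z = 0.8090 + -0.6600i, |z|^2 = 1.0901
Iter 2: z = 1.0279 + -1.7279i, |z|^2 = 4.0421
Escaped at iteration 2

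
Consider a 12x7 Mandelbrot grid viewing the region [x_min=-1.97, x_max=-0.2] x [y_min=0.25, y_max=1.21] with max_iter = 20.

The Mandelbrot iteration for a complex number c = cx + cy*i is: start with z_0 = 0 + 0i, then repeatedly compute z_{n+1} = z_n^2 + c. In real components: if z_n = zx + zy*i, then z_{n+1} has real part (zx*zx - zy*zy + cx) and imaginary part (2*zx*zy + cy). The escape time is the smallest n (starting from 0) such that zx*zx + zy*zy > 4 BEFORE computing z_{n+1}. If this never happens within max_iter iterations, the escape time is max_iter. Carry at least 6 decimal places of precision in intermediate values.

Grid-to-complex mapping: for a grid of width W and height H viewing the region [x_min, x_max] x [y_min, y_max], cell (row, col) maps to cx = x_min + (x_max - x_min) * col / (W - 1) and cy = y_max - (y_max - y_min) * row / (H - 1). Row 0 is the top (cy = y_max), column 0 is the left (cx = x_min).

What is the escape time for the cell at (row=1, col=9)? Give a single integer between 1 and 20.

Answer: 4

Derivation:
z_0 = 0 + 0i, c = -0.5218 + 1.0500i
Iter 1: z = -0.5218 + 1.0500i, |z|^2 = 1.3748
Iter 2: z = -1.3520 + -0.0458i, |z|^2 = 1.8301
Iter 3: z = 1.3041 + 1.1739i, |z|^2 = 3.0786
Iter 4: z = -0.1993 + 4.1116i, |z|^2 = 16.9453
Escaped at iteration 4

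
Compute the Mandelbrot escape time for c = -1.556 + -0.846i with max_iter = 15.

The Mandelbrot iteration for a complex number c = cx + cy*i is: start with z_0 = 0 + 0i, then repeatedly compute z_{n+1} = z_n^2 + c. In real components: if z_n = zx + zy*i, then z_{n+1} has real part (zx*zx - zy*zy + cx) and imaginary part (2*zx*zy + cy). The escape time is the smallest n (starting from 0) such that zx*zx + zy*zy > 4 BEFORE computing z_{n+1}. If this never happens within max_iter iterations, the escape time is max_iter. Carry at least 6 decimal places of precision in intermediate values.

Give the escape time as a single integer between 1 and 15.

Answer: 3

Derivation:
z_0 = 0 + 0i, c = -1.5560 + -0.8460i
Iter 1: z = -1.5560 + -0.8460i, |z|^2 = 3.1369
Iter 2: z = 0.1494 + 1.7868i, |z|^2 = 3.2148
Iter 3: z = -4.7262 + -0.3120i, |z|^2 = 22.4339
Escaped at iteration 3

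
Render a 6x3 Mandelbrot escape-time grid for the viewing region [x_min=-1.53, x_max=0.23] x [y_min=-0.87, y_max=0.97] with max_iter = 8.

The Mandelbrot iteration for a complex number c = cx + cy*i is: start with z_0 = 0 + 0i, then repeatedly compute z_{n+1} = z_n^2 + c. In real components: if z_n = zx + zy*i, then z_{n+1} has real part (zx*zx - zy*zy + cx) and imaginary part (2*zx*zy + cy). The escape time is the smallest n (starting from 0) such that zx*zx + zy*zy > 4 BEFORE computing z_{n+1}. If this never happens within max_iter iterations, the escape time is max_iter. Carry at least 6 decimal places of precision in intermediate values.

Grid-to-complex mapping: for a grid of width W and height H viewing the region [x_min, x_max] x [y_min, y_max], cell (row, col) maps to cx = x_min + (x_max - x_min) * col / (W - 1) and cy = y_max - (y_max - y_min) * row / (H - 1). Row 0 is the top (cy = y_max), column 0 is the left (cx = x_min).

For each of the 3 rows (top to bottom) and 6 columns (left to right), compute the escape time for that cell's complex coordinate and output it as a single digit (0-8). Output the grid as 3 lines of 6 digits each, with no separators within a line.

Answer: 233484
888888
334584

Derivation:
(row=0, col=0): c = -1.5300 + 0.9700i → escape time 2
(row=0, col=1): c = -1.1780 + 0.9700i → escape time 3
(row=0, col=2): c = -0.8260 + 0.9700i → escape time 3
(row=0, col=3): c = -0.4740 + 0.9700i → escape time 4
(row=0, col=4): c = -0.1220 + 0.9700i → escape time 8
(row=0, col=5): c = 0.2300 + 0.9700i → escape time 4
(row=1, col=0): c = -1.5300 + 0.0500i → escape time 8
(row=1, col=1): c = -1.1780 + 0.0500i → escape time 8
(row=1, col=2): c = -0.8260 + 0.0500i → escape time 8
(row=1, col=3): c = -0.4740 + 0.0500i → escape time 8
(row=1, col=4): c = -0.1220 + 0.0500i → escape time 8
(row=1, col=5): c = 0.2300 + 0.0500i → escape time 8
(row=2, col=0): c = -1.5300 + -0.8700i → escape time 3
(row=2, col=1): c = -1.1780 + -0.8700i → escape time 3
(row=2, col=2): c = -0.8260 + -0.8700i → escape time 4
(row=2, col=3): c = -0.4740 + -0.8700i → escape time 5
(row=2, col=4): c = -0.1220 + -0.8700i → escape time 8
(row=2, col=5): c = 0.2300 + -0.8700i → escape time 4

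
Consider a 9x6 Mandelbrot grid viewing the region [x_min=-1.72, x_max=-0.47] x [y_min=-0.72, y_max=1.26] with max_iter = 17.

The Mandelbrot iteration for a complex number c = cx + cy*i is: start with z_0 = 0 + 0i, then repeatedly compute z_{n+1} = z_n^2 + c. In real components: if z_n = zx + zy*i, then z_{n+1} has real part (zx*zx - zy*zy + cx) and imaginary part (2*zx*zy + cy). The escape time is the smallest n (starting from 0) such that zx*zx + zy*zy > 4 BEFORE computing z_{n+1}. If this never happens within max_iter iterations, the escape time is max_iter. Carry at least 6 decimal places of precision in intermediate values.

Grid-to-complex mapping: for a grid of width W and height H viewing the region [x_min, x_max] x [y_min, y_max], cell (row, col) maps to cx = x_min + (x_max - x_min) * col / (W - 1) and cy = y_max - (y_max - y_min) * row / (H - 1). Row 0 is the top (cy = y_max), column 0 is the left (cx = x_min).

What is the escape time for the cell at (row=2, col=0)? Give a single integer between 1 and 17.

z_0 = 0 + 0i, c = -1.7200 + 0.4680i
Iter 1: z = -1.7200 + 0.4680i, |z|^2 = 3.1774
Iter 2: z = 1.0194 + -1.1419i, |z|^2 = 2.3431
Iter 3: z = -1.9849 + -1.8601i, |z|^2 = 7.3996
Escaped at iteration 3

Answer: 3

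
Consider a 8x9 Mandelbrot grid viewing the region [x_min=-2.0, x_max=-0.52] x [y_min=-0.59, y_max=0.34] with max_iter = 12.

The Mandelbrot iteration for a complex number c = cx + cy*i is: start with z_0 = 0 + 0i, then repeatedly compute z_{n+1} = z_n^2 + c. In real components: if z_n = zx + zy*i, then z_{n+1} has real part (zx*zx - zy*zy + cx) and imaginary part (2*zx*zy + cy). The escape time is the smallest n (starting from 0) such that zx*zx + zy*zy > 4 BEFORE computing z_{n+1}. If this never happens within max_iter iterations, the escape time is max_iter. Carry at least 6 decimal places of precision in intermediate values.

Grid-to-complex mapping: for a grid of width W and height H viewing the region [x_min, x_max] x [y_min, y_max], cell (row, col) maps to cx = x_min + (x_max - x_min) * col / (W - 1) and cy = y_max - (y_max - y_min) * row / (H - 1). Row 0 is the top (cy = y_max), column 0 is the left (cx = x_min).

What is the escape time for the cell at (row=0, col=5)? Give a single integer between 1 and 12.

z_0 = 0 + 0i, c = -0.9429 + 0.3400i
Iter 1: z = -0.9429 + 0.3400i, |z|^2 = 1.0046
Iter 2: z = -0.1695 + -0.3011i, |z|^2 = 0.1194
Iter 3: z = -1.0048 + 0.4421i, |z|^2 = 1.2051
Iter 4: z = -0.1286 + -0.5484i, |z|^2 = 0.3173
Iter 5: z = -1.2271 + 0.4811i, |z|^2 = 1.7371
Iter 6: z = 0.3314 + -0.8406i, |z|^2 = 0.8165
Iter 7: z = -1.5397 + -0.2172i, |z|^2 = 2.4177
Iter 8: z = 1.3806 + 1.0088i, |z|^2 = 2.9235
Iter 9: z = -0.0545 + 3.1253i, |z|^2 = 9.7704
Escaped at iteration 9

Answer: 9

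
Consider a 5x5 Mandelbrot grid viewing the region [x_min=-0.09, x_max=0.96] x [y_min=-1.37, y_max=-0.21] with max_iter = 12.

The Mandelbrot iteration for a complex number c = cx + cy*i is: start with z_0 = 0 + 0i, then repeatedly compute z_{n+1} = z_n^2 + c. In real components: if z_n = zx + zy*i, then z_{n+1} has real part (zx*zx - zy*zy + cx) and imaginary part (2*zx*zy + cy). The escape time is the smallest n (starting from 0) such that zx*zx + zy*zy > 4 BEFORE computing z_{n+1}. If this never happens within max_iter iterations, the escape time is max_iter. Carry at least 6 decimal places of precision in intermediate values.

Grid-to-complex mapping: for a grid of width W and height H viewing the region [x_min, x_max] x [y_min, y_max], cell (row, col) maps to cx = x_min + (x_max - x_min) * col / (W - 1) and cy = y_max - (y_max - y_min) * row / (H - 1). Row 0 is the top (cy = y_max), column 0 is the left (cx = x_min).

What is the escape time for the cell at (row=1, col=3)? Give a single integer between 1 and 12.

z_0 = 0 + 0i, c = 0.6975 + -0.5000i
Iter 1: z = 0.6975 + -0.5000i, |z|^2 = 0.7365
Iter 2: z = 0.9340 + -1.1975i, |z|^2 = 2.3064
Iter 3: z = 0.1359 + -2.7369i, |z|^2 = 7.5093
Escaped at iteration 3

Answer: 3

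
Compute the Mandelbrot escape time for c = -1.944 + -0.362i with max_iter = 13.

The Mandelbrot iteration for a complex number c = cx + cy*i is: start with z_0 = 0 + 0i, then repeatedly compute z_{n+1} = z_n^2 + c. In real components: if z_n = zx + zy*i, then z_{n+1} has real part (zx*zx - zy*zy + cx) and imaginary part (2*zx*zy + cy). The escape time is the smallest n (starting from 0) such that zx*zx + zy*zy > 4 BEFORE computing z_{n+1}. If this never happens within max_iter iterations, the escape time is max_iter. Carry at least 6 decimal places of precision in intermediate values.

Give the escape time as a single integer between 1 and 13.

z_0 = 0 + 0i, c = -1.9440 + -0.3620i
Iter 1: z = -1.9440 + -0.3620i, |z|^2 = 3.9102
Iter 2: z = 1.7041 + 1.0455i, |z|^2 = 3.9969
Iter 3: z = -0.1330 + 3.2011i, |z|^2 = 10.2648
Escaped at iteration 3

Answer: 3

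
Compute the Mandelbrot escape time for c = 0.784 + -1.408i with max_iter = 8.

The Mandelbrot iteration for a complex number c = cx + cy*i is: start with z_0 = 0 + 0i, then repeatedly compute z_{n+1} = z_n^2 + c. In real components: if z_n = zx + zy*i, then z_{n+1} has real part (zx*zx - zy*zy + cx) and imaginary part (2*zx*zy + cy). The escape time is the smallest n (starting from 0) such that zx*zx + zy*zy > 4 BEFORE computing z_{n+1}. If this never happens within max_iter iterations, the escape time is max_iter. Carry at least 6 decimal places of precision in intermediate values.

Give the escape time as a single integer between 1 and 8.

Answer: 2

Derivation:
z_0 = 0 + 0i, c = 0.7840 + -1.4080i
Iter 1: z = 0.7840 + -1.4080i, |z|^2 = 2.5971
Iter 2: z = -0.5838 + -3.6157i, |z|^2 = 13.4144
Escaped at iteration 2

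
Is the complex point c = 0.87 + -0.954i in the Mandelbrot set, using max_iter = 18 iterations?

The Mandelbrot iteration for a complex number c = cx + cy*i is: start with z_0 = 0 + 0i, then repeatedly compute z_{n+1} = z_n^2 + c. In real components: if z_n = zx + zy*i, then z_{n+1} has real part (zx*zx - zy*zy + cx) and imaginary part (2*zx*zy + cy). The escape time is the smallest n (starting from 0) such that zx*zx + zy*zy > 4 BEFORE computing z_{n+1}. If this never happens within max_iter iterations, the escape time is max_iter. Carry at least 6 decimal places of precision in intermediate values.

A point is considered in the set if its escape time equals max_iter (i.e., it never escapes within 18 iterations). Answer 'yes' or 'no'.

Answer: no

Derivation:
z_0 = 0 + 0i, c = 0.8700 + -0.9540i
Iter 1: z = 0.8700 + -0.9540i, |z|^2 = 1.6670
Iter 2: z = 0.7168 + -2.6140i, |z|^2 = 7.3466
Escaped at iteration 2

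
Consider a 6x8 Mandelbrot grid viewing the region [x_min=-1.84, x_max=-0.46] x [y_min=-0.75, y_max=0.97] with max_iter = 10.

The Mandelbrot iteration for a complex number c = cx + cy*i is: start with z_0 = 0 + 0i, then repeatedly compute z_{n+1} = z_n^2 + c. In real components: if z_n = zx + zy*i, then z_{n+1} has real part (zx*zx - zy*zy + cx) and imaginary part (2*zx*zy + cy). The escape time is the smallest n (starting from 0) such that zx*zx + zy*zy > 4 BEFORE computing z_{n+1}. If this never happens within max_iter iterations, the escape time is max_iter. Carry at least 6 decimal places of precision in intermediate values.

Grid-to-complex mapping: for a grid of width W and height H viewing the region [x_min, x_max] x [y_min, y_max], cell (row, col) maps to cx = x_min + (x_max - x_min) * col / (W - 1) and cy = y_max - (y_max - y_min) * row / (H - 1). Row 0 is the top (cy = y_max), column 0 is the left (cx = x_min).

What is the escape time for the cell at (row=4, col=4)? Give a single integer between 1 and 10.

z_0 = 0 + 0i, c = -0.7360 + -0.0129i
Iter 1: z = -0.7360 + -0.0129i, |z|^2 = 0.5419
Iter 2: z = -0.1945 + 0.0061i, |z|^2 = 0.0379
Iter 3: z = -0.6982 + -0.0152i, |z|^2 = 0.4877
Iter 4: z = -0.2487 + 0.0084i, |z|^2 = 0.0619
Iter 5: z = -0.6742 + -0.0170i, |z|^2 = 0.4548
Iter 6: z = -0.2817 + 0.0101i, |z|^2 = 0.0795
Iter 7: z = -0.6567 + -0.0186i, |z|^2 = 0.4316
Iter 8: z = -0.3051 + 0.0115i, |z|^2 = 0.0932
Iter 9: z = -0.6431 + -0.0199i, |z|^2 = 0.4139

Answer: 10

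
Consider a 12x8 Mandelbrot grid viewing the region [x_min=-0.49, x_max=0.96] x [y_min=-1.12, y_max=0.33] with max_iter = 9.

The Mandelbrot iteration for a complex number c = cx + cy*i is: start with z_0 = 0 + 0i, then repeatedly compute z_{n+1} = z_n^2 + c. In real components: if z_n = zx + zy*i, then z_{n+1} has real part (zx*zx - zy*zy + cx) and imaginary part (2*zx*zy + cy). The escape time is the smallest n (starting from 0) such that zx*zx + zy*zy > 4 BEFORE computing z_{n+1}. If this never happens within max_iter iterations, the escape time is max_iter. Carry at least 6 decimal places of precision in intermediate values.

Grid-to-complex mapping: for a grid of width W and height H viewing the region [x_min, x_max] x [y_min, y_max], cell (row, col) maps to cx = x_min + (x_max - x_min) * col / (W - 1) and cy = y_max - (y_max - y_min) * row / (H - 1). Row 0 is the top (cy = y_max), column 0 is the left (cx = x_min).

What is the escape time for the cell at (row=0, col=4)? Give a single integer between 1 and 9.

Answer: 9

Derivation:
z_0 = 0 + 0i, c = 0.0373 + 0.3300i
Iter 1: z = 0.0373 + 0.3300i, |z|^2 = 0.1103
Iter 2: z = -0.0702 + 0.3546i, |z|^2 = 0.1307
Iter 3: z = -0.0835 + 0.2802i, |z|^2 = 0.0855
Iter 4: z = -0.0343 + 0.2832i, |z|^2 = 0.0814
Iter 5: z = -0.0417 + 0.3106i, |z|^2 = 0.0982
Iter 6: z = -0.0575 + 0.3041i, |z|^2 = 0.0958
Iter 7: z = -0.0519 + 0.2951i, |z|^2 = 0.0898
Iter 8: z = -0.0471 + 0.2994i, |z|^2 = 0.0918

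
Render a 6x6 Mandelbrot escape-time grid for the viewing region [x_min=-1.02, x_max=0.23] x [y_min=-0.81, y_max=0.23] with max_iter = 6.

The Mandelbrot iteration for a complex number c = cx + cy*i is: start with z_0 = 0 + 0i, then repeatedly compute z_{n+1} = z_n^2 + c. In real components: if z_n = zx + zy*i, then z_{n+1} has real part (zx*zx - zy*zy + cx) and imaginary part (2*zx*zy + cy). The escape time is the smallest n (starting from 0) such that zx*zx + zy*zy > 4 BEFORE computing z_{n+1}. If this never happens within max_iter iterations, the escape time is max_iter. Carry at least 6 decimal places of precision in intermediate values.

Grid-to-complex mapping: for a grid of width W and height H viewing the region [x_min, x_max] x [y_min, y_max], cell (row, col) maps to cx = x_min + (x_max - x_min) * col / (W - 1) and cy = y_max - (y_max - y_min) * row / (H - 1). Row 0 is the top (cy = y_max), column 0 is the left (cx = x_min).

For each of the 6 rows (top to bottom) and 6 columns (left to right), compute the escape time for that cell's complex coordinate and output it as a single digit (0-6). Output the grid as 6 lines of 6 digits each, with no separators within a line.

Answer: 666666
666666
666666
666666
456666
345665

Derivation:
(row=0, col=0): c = -1.0200 + 0.2300i → escape time 6
(row=0, col=1): c = -0.7700 + 0.2300i → escape time 6
(row=0, col=2): c = -0.5200 + 0.2300i → escape time 6
(row=0, col=3): c = -0.2700 + 0.2300i → escape time 6
(row=0, col=4): c = -0.0200 + 0.2300i → escape time 6
(row=0, col=5): c = 0.2300 + 0.2300i → escape time 6
(row=1, col=0): c = -1.0200 + 0.0220i → escape time 6
(row=1, col=1): c = -0.7700 + 0.0220i → escape time 6
(row=1, col=2): c = -0.5200 + 0.0220i → escape time 6
(row=1, col=3): c = -0.2700 + 0.0220i → escape time 6
(row=1, col=4): c = -0.0200 + 0.0220i → escape time 6
(row=1, col=5): c = 0.2300 + 0.0220i → escape time 6
(row=2, col=0): c = -1.0200 + -0.1860i → escape time 6
(row=2, col=1): c = -0.7700 + -0.1860i → escape time 6
(row=2, col=2): c = -0.5200 + -0.1860i → escape time 6
(row=2, col=3): c = -0.2700 + -0.1860i → escape time 6
(row=2, col=4): c = -0.0200 + -0.1860i → escape time 6
(row=2, col=5): c = 0.2300 + -0.1860i → escape time 6
(row=3, col=0): c = -1.0200 + -0.3940i → escape time 6
(row=3, col=1): c = -0.7700 + -0.3940i → escape time 6
(row=3, col=2): c = -0.5200 + -0.3940i → escape time 6
(row=3, col=3): c = -0.2700 + -0.3940i → escape time 6
(row=3, col=4): c = -0.0200 + -0.3940i → escape time 6
(row=3, col=5): c = 0.2300 + -0.3940i → escape time 6
(row=4, col=0): c = -1.0200 + -0.6020i → escape time 4
(row=4, col=1): c = -0.7700 + -0.6020i → escape time 5
(row=4, col=2): c = -0.5200 + -0.6020i → escape time 6
(row=4, col=3): c = -0.2700 + -0.6020i → escape time 6
(row=4, col=4): c = -0.0200 + -0.6020i → escape time 6
(row=4, col=5): c = 0.2300 + -0.6020i → escape time 6
(row=5, col=0): c = -1.0200 + -0.8100i → escape time 3
(row=5, col=1): c = -0.7700 + -0.8100i → escape time 4
(row=5, col=2): c = -0.5200 + -0.8100i → escape time 5
(row=5, col=3): c = -0.2700 + -0.8100i → escape time 6
(row=5, col=4): c = -0.0200 + -0.8100i → escape time 6
(row=5, col=5): c = 0.2300 + -0.8100i → escape time 5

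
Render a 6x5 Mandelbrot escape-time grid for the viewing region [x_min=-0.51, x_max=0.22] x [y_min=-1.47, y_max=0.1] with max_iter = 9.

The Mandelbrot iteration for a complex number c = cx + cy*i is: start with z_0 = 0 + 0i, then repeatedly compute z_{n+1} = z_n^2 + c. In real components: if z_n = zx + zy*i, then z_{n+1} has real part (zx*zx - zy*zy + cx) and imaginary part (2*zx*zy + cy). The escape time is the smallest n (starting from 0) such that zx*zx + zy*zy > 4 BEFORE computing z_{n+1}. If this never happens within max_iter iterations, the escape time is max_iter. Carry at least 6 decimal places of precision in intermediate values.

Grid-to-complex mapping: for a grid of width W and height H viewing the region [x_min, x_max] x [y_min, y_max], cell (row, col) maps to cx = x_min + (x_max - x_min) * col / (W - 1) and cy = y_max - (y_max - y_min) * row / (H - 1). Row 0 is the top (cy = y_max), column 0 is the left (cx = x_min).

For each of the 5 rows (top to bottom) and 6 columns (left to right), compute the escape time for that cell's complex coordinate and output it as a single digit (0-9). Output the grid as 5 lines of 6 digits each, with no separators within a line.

Answer: 999999
999999
999997
447543
222222

Derivation:
(row=0, col=0): c = -0.5100 + 0.1000i → escape time 9
(row=0, col=1): c = -0.3640 + 0.1000i → escape time 9
(row=0, col=2): c = -0.2180 + 0.1000i → escape time 9
(row=0, col=3): c = -0.0720 + 0.1000i → escape time 9
(row=0, col=4): c = 0.0740 + 0.1000i → escape time 9
(row=0, col=5): c = 0.2200 + 0.1000i → escape time 9
(row=1, col=0): c = -0.5100 + -0.2925i → escape time 9
(row=1, col=1): c = -0.3640 + -0.2925i → escape time 9
(row=1, col=2): c = -0.2180 + -0.2925i → escape time 9
(row=1, col=3): c = -0.0720 + -0.2925i → escape time 9
(row=1, col=4): c = 0.0740 + -0.2925i → escape time 9
(row=1, col=5): c = 0.2200 + -0.2925i → escape time 9
(row=2, col=0): c = -0.5100 + -0.6850i → escape time 9
(row=2, col=1): c = -0.3640 + -0.6850i → escape time 9
(row=2, col=2): c = -0.2180 + -0.6850i → escape time 9
(row=2, col=3): c = -0.0720 + -0.6850i → escape time 9
(row=2, col=4): c = 0.0740 + -0.6850i → escape time 9
(row=2, col=5): c = 0.2200 + -0.6850i → escape time 7
(row=3, col=0): c = -0.5100 + -1.0775i → escape time 4
(row=3, col=1): c = -0.3640 + -1.0775i → escape time 4
(row=3, col=2): c = -0.2180 + -1.0775i → escape time 7
(row=3, col=3): c = -0.0720 + -1.0775i → escape time 5
(row=3, col=4): c = 0.0740 + -1.0775i → escape time 4
(row=3, col=5): c = 0.2200 + -1.0775i → escape time 3
(row=4, col=0): c = -0.5100 + -1.4700i → escape time 2
(row=4, col=1): c = -0.3640 + -1.4700i → escape time 2
(row=4, col=2): c = -0.2180 + -1.4700i → escape time 2
(row=4, col=3): c = -0.0720 + -1.4700i → escape time 2
(row=4, col=4): c = 0.0740 + -1.4700i → escape time 2
(row=4, col=5): c = 0.2200 + -1.4700i → escape time 2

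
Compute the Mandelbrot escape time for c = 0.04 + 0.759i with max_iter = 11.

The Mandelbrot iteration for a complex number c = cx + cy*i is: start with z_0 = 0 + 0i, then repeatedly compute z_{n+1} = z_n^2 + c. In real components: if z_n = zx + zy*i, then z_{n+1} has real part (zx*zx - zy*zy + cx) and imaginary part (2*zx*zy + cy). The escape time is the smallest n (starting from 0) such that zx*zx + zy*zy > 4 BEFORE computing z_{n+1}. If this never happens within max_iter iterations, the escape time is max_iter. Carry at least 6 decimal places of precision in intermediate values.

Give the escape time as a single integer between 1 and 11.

Answer: 8

Derivation:
z_0 = 0 + 0i, c = 0.0400 + 0.7590i
Iter 1: z = 0.0400 + 0.7590i, |z|^2 = 0.5777
Iter 2: z = -0.5345 + 0.8197i, |z|^2 = 0.9576
Iter 3: z = -0.3463 + -0.1172i, |z|^2 = 0.1337
Iter 4: z = 0.1462 + 0.8402i, |z|^2 = 0.7273
Iter 5: z = -0.6446 + 1.0046i, |z|^2 = 1.4247
Iter 6: z = -0.5537 + -0.5361i, |z|^2 = 0.5940
Iter 7: z = 0.0593 + 1.3527i, |z|^2 = 1.8333
Iter 8: z = -1.7863 + 0.9193i, |z|^2 = 4.0360
Escaped at iteration 8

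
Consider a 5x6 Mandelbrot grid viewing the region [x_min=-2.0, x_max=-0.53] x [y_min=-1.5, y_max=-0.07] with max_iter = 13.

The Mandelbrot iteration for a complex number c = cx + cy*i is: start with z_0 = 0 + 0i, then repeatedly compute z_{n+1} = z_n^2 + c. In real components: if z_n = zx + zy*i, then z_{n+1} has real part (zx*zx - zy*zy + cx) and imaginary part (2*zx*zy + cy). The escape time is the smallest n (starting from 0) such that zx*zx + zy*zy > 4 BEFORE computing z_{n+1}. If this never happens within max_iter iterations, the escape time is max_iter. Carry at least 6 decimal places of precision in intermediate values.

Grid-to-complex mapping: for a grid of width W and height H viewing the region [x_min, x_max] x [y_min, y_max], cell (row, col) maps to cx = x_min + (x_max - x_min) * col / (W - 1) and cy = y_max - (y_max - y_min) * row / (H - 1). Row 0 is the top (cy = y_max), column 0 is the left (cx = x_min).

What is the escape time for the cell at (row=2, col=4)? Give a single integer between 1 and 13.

Answer: 13

Derivation:
z_0 = 0 + 0i, c = -0.5300 + -0.6420i
Iter 1: z = -0.5300 + -0.6420i, |z|^2 = 0.6931
Iter 2: z = -0.6613 + 0.0385i, |z|^2 = 0.4388
Iter 3: z = -0.0942 + -0.6929i, |z|^2 = 0.4890
Iter 4: z = -1.0013 + -0.5114i, |z|^2 = 1.2642
Iter 5: z = 0.2110 + 0.3822i, |z|^2 = 0.1906
Iter 6: z = -0.6315 + -0.4807i, |z|^2 = 0.6299
Iter 7: z = -0.3622 + -0.0349i, |z|^2 = 0.1324
Iter 8: z = -0.4000 + -0.6168i, |z|^2 = 0.5404
Iter 9: z = -0.7504 + -0.1486i, |z|^2 = 0.5852
Iter 10: z = 0.0110 + -0.4190i, |z|^2 = 0.1757
Iter 11: z = -0.7054 + -0.6512i, |z|^2 = 0.9217
Iter 12: z = -0.4564 + 0.2768i, |z|^2 = 0.2849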